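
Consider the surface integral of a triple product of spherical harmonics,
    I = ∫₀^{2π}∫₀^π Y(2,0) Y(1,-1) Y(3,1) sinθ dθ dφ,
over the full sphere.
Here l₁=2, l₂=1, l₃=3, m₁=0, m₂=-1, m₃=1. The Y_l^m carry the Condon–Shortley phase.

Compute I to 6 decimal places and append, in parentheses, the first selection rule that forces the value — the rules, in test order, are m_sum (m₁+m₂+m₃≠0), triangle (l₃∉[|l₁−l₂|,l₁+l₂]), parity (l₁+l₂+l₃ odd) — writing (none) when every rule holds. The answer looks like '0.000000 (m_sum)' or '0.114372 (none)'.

m-sum 0 ✓  L=6 even ✓  1≤3≤3 ✓
Π(2lᵢ+1) = 5×3×7 = 105
triangle coeff Δ(2,1,3) = 1/105
Σ_t [0,0]: t=0:+1/4 = 1/4
(3j)²=3/35 [(2 1 3; 0 0 0)], sign=-1
Σ_t [0,0]: t=0:+1/8 = 1/8
(3j)²=2/35 [(2 1 3; 0 -1 1)], sign=+1
⇒ 4πI² = 18/35
I = (-1)√(18/35/(4π)) = -0.20230066
No selection rule forces the value: the integral is nonzero (none).

-0.202301 (none)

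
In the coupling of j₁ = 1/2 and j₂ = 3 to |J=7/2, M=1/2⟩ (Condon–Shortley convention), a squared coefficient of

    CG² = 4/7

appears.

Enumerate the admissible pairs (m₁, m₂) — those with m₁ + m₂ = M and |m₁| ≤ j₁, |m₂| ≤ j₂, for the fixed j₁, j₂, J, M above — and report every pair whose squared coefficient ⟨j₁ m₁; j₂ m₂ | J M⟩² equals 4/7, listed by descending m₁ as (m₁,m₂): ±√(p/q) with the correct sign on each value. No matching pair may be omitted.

(1/2,0): +√(4/7)

Admissible pairs with m₁+m₂ = M = 1/2: (-1/2,1), (1/2,0)
  (m₁,m₂)=(1/2,0): CG² = 4/7, CG = +√(4/7)   ← matches the target
  (m₁,m₂)=(-1/2,1): CG² = 3/7, CG = +√(3/7)
Pairs with CG² = 4/7: (1/2,0): +√(4/7)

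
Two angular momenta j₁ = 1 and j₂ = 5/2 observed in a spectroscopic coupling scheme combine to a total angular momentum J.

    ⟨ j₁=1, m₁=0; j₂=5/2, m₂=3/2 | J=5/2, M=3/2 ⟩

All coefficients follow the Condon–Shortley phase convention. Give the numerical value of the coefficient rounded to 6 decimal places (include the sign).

triangle: 1!·1!·4!/7! = 24/5040
(j±m)!: 1!·1!·4!·1!·4!·1! = 576
prefactor² = (2J+1)·Δ·N² = 576/35
  k=0: +1/(0!·1!·1!·4!·0!·0!) = 1/24
  k=1: −1/(1!·0!·0!·3!·1!·1!) = -1/6
Σ = -1/8  ⇒  CG² = 576/35·(-1/8)² = 9/35
CG = −√(9/35) = -0.507093

-0.507093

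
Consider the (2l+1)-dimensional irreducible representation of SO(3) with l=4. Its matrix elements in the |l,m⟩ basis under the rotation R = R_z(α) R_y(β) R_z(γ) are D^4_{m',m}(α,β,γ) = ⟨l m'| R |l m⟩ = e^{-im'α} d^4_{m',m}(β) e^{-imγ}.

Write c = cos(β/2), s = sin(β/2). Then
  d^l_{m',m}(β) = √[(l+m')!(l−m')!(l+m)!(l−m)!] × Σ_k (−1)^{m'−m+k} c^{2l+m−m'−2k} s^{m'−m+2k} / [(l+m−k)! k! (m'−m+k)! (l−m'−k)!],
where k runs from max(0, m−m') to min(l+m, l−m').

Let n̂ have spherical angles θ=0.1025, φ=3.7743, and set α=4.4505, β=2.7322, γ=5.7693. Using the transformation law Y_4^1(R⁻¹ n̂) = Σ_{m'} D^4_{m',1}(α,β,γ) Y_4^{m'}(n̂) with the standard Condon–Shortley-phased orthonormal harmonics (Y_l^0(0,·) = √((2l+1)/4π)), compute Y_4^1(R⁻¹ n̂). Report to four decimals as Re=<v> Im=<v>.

Need the full column D^4_{m',1} for m'=−4..4 at α=4.4505, β=2.7322, γ=5.7693.
cos(β/2)=0.203270, sin(β/2)=0.979123
d^4_{-4,1}: single k=5 term ⇒ +0.056559;  D = +0.048694-0.028771i
d^4_{-3,1}: k∈[4..5] ⇒ +0.020757 -0.288961 = -0.268204;  D = -0.071999-0.258359i
d^4_{-2,1}: k∈[3..5] ⇒ +0.004607 -0.160329 +0.743994 = +0.588272;  D = -0.588243+0.005819i
d^4_{-1,1}: k∈[2..5] ⇒ +0.000676 -0.047072 +0.546085 -0.844690 = -0.345001;  D = -0.086022+0.334104i
d^4_{0,1}: k∈[1..4] ⇒ +0.000063 -0.008741 +0.202801 -0.784238 = -0.590115;  D = -0.513896-0.290079i
d^4_{1,1}: k∈[0..3] ⇒ +0.000003 -0.001014 +0.047072 -0.364056 = -0.317996;  D = +0.222683-0.227011i
d^4_{2,1}: k∈[0..2] ⇒ -0.000060 +0.006910 -0.106886 = -0.100035;  D = +0.050841+0.086152i
d^4_{3,1}: k∈[0..1] ⇒ +0.000537 -0.020757 = -0.020220;  D = -0.019481+0.005418i
d^4_{4,1}: single k=0 term ⇒ -0.002438;  D = -0.000023-0.002438i
Y_4^{m'}(θ=0.1025,φ=3.7743) and Σ D·Y over m':
  (+0.0487-0.0288i)·(-0.0000-0.0000i)  (-0.0720-0.2584i)·(+0.0004+0.0013i)  (-0.5882+0.0058i)·(+0.0062-0.0198i)  (-0.0860+0.3341i)·(-0.1525+0.1118i)  (-0.5139-0.2901i)·(+0.8024+0.0000i)  (+0.2227-0.2270i)·(+0.1525+0.1118i)  (+0.0508+0.0862i)·(+0.0062+0.0198i)  (-0.0195+0.0054i)·(-0.0004+0.0013i)  (-0.0000-0.0024i)·(-0.0000+0.0000i)
Y_4^1(R⁻¹ n̂) = -0.381897-0.290039i

Re=-0.3819 Im=-0.2900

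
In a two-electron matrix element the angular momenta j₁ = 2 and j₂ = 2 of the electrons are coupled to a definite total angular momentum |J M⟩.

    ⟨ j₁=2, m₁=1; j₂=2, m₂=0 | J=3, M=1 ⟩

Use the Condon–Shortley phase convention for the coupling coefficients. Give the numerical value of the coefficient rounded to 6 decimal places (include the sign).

+0.447214  (= +√(1/5))

triangle: 1!·3!·3!/8! = 36/40320
(j±m)!: 3!·1!·2!·2!·4!·2! = 1152
prefactor² = (2J+1)·Δ·N² = 36/5
  k=0: +1/(0!·1!·1!·2!·2!·1!) = 1/4
  k=1: −1/(1!·0!·0!·1!·3!·2!) = -1/12
Σ = 1/6  ⇒  CG² = 36/5·(1/6)² = 1/5
CG = +√(1/5) = +0.447214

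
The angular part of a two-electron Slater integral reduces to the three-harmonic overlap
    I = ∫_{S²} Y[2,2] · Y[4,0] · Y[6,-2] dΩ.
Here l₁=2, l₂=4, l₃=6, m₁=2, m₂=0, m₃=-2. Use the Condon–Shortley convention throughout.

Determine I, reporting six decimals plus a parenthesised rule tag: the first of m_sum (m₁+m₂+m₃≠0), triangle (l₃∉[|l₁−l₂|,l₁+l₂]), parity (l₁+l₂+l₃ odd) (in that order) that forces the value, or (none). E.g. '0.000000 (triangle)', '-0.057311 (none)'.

0.133065 (none)

Checks pass: Σm=0; 12 even; l₃=6∈[2,6].
(2·2+1)(2·4+1)(2·6+1) = 585
Δ: 0! 4! 8! / 13! → 1/6435
sum: t=0:+1/2304 = 1/2304
3j²(2 4 6; 0 0 0) = Δ·Π!·Σ² = 5/143  (sign +1)
sum: t=0:+1/13824 = 1/13824
3j²(2 4 6; 2 0 -2) = Δ·Π!·Σ² = 14/1287  (sign +1)
combine: 4πI² = 585·5/143·14/1287 = 350/1573
take √, sign +1: I = 0.13306527
No selection rule forces the value: the integral is nonzero (none).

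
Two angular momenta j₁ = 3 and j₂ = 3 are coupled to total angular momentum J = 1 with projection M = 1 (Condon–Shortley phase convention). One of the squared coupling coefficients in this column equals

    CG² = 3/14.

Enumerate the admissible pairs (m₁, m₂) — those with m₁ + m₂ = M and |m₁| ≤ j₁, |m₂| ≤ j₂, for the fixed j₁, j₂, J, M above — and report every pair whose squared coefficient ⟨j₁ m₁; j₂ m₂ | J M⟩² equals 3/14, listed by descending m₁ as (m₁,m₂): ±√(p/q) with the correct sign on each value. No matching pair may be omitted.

Admissible pairs with m₁+m₂ = M = 1: (-2,3), (-1,2), (0,1), (1,0), (2,-1), (3,-2)
  (m₁,m₂)=(3,-2): CG² = 3/28, CG = +√(3/28)
  (m₁,m₂)=(2,-1): CG² = 5/28, CG = −√(5/28)
  (m₁,m₂)=(1,0): CG² = 3/14, CG = +√(3/14)   ← matches the target
  (m₁,m₂)=(0,1): CG² = 3/14, CG = −√(3/14)   ← matches the target
  (m₁,m₂)=(-1,2): CG² = 5/28, CG = +√(5/28)
  (m₁,m₂)=(-2,3): CG² = 3/28, CG = −√(3/28)
Pairs with CG² = 3/14: (1,0): +√(3/14); (0,1): −√(3/14)

(1,0): +√(3/14); (0,1): −√(3/14)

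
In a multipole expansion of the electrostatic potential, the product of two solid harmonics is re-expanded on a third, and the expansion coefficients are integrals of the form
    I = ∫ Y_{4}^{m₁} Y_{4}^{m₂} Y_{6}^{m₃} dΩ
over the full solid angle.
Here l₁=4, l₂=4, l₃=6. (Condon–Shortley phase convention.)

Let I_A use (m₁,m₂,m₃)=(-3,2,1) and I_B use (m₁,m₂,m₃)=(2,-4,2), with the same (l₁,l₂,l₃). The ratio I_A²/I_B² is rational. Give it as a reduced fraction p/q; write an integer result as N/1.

Same 4,4,6: normalisation and zero-m 3j drop out of the ratio.
A: Δ: 2! 6! 6! / 15! → 1/1261260; sum: t=1:−1/86400 t=2:+1/11520 = 13/172800; 3j²(4 4 6; -3 2 1) = Δ·Π!·Σ² = 13/660  (sign -1)
B: Δ: 2! 6! 6! / 15! → 1/1261260; sum: t=0:+1/69120 = 1/69120; 3j²(4 4 6; 2 -4 2) = Δ·Π!·Σ² = 4/429  (sign +1)
I_A²/I_B² = (13/660)/(4/429) = 169/80

169/80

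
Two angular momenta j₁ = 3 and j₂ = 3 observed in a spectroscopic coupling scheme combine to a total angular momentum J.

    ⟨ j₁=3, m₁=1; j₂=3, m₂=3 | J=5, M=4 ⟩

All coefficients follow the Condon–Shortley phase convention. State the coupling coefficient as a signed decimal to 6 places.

j₁+j₂−J=1  J+j₁−j₂=5  J−j₁+j₂=5  j₁+j₂+J+1=12
(j₁±m₁, j₂±m₂, J±M) = (4,2,6,0,9,1)
P² = 4147200
sum k=1..1:
  [1] −1/2880 = -1/2880
S = -1/2880
C² = P²·S² = 1/2 ; C = -0.707107

-0.707107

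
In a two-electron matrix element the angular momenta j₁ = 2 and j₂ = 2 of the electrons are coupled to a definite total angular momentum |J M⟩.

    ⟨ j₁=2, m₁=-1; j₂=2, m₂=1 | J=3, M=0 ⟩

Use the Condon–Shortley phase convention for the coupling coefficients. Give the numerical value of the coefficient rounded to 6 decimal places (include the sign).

triangle: 1!×3!×3!/8! = 36/40320
(j±m)!: 1!×3!×3!×1!×3!×3! = 1296
prefactor² = (2J+1)×Δ×N² = 81/10
  k=0: +1/(0!×1!×3!×3!×0!×0!) = 1/36
  k=1: −1/(1!×0!×2!×2!×1!×1!) = -1/4
Σ = -2/9  ⇒  CG² = 81/10×(-2/9)² = 2/5
CG = −√(2/5) = -0.632456

−√(2/5) ≈ -0.632456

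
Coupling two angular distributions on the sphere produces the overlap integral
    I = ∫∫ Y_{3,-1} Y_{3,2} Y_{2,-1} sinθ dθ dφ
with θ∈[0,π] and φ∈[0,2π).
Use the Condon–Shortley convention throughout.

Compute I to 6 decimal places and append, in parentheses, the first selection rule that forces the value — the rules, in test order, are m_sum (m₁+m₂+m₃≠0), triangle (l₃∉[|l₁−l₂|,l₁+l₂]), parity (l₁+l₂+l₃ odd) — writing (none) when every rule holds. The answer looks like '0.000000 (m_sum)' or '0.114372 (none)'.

Checks pass: Σm=0; 8 even; l₃=2∈[0,6].
(2·3+1)(2·3+1)(2·2+1) = 245
Δ: 4! 2! 2! / 9! → 1/3780
sum: t=1:−1/24 t=2:+1/4 t=3:−1/24 = 1/6
3j²(3 3 2; 0 0 0) = Δ·Π!·Σ² = 4/105  (sign +1)
sum: t=3:−1/12 t=4:+1/48 = -1/16
3j²(3 3 2; -1 2 -1) = Δ·Π!·Σ² = 1/28  (sign +1)
combine: 4πI² = 245·4/105·1/28 = 1/3
take √, sign +1: I = 0.16286750
No selection rule forces the value: the integral is nonzero (none).

0.162868 (none)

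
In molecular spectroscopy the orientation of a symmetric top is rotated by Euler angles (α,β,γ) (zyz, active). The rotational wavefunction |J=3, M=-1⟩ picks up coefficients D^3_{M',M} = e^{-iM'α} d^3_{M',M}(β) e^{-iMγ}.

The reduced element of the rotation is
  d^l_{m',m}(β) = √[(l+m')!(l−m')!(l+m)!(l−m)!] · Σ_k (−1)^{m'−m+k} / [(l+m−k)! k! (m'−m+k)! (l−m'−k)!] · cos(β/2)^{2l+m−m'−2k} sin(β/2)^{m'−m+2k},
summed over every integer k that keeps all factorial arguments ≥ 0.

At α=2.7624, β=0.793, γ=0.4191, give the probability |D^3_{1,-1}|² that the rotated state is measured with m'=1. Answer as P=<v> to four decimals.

D^3_{1,-1}(2.7624,0.7930,0.4191) = e^{-i·1·2.7624}·d^3_{1,-1}(0.7930)·e^{-i·-1·0.4191}. Compute d first:
Half-angle: c=0.922418, s=0.386192. N=√(24·2·2·24)=48.000000
k∈{0,1,2} keeps every argument non-negative
  k=0: (−1)^2·48.0000/(8)·0.9224^4·0.3862^2 = +0.647843
  k=1: (−1)^3·48.0000/(6)·0.9224^2·0.3862^4 = -0.151412
  k=2: (−1)^4·48.0000/(48)·0.9224^0·0.3862^6 = +0.003318
d^3_{1,-1}(0.7930) = +0.647843 -0.151412 +0.003318 = +0.499749
|D^3_{1,-1}|² = |d^3_{1,-1}(β)|² = (+0.499749)² = 0.249749 (the z-rotation phases have unit modulus)

P=0.2497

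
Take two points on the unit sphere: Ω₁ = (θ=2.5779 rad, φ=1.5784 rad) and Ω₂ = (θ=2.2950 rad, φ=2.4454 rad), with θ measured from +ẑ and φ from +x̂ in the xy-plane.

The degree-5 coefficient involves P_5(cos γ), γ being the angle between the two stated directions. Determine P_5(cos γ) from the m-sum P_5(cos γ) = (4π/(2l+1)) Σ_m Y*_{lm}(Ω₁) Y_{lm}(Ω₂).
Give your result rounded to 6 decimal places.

Summing Y*_{l m}(θ₁,φ₁)·Y_{l m}(θ₂,φ₂) over m ∈ [−5, 5]; prefactor 4π/(2·5+1) = 1.142397:
  term(m=-5) = -0.000815+0.002056i   from Y*(Ω₁)=-0.000768+0.020198i, Y(Ω₂)=+0.103187+0.036428i
  term(m=-4) = -0.029316+0.009924i   from Y*(Ω₁)=-0.101070-0.003075i, Y(Ω₂)=+0.286806-0.106915i
  term(m=-3) = -0.105398-0.063264i   from Y*(Ω₁)=+0.006536-0.286499i, Y(Ω₂)=+0.212313-0.372728i
  term(m=-2) = -0.015169-0.092119i   from Y*(Ω₁)=+0.467631+0.007112i, Y(Ω₂)=-0.035426-0.196452i
  term(m=-1) = -0.050159+0.059094i   from Y*(Ω₁)=-0.002235+0.293976i, Y(Ω₂)=+0.202304+0.169086i
  term(m=+0) = +0.078399+0.000000i   from Y*(Ω₁)=+0.282001-0.000000i, Y(Ω₂)=+0.278010+0.000000i
  term(m=+1) = -0.050159-0.059094i   from Y*(Ω₁)=+0.002235+0.293976i, Y(Ω₂)=-0.202304+0.169086i
  term(m=+2) = -0.015169+0.092119i   from Y*(Ω₁)=+0.467631-0.007112i, Y(Ω₂)=-0.035426+0.196452i
  term(m=+3) = -0.105398+0.063264i   from Y*(Ω₁)=-0.006536-0.286499i, Y(Ω₂)=-0.212313-0.372728i
  term(m=+4) = -0.029316-0.009924i   from Y*(Ω₁)=-0.101070+0.003075i, Y(Ω₂)=+0.286806+0.106915i
  term(m=+5) = -0.000815-0.002056i   from Y*(Ω₁)=+0.000768+0.020198i, Y(Ω₂)=-0.103187+0.036428i
Σ over m = -0.323317-0.000000i; ×(4π/11) → -0.369357-0.000000i. Real part: -0.369357

-0.369357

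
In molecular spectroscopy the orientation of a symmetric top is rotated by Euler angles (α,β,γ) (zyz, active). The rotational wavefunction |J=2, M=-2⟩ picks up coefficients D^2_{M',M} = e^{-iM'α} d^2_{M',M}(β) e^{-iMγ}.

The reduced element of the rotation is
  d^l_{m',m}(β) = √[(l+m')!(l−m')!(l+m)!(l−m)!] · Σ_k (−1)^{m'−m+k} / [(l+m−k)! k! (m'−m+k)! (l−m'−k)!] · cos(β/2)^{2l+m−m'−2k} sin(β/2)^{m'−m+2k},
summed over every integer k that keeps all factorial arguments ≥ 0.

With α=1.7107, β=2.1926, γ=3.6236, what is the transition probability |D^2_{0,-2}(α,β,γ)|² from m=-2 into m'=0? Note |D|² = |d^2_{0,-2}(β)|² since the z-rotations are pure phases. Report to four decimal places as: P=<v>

First d^2_{0,-2}(β=2.1926), then the phase factors e^{-i(0)α} and e^{-i(-2)γ}:
Half-angle: c=0.456890, s=0.889523. N=√(2·2·1·24)=9.797959
Admissible k: 0..0 (factorial args all ≥0)
  k=0: (−1)^2·9.7980/(4)·0.4569^2·0.8895^2 = +0.404589
d^2_{0,-2}(2.1926) = +0.404589
|D^2_{0,-2}|² = |d^2_{0,-2}(β)|² = (+0.404589)² = 0.163692 (the z-rotation phases have unit modulus)

P=0.1637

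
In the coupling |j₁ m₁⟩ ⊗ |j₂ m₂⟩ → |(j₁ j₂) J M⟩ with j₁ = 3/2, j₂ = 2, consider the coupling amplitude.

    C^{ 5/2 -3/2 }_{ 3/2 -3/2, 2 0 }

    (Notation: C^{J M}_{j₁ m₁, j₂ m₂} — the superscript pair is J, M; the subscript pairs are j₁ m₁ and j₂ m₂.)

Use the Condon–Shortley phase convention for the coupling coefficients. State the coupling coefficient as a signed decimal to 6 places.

√[6·1!2!3!/7! · 0!3!2!2!1!4!] = √(288/35)
  +(−1)^1/∏(1,0,2,1,0,2)! = -1/4  (running -1/4)
⟨..|..⟩ = √(288/35)·(-1/4) = -0.717137

−√(18/35) ≈ -0.717137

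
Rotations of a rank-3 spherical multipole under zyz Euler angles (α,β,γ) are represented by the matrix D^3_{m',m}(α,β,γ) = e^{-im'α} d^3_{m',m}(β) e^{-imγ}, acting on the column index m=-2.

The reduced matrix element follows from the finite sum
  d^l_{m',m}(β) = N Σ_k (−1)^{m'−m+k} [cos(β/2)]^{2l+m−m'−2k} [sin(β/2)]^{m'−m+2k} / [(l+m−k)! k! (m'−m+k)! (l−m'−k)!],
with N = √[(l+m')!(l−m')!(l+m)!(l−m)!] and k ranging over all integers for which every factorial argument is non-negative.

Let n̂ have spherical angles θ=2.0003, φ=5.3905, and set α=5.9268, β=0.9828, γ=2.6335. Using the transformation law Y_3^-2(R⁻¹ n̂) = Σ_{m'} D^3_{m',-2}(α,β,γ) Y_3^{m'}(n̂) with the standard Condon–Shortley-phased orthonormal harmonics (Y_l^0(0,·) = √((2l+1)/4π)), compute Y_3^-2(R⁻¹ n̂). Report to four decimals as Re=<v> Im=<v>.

Need the full column D^3_{m',-2} for m'=−3..3 at α=5.9268, β=0.9828, γ=2.6335.
cos(β/2)=0.881673, sin(β/2)=0.471861
d^3_{-3,-2}: single k=1 term ⇒ +0.615783;  D = -0.303050-0.536049i
d^3_{-2,-2}: k∈[0..1] ⇒ +0.469727 -0.672710 = -0.202983;  D = +0.031970+0.200450i
d^3_{-1,-2}: k∈[0..1] ⇒ -0.794972 +0.455401 = -0.339571;  D = -0.066872+0.332921i
d^3_{0,-2}: k∈[0..1] ⇒ +0.736917 -0.211072 = +0.525845;  D = +0.276917-0.447024i
d^3_{1,-2}: k∈[0..1] ⇒ -0.455401 +0.065219 = -0.390182;  D = -0.308288+0.239165i
d^3_{2,-2}: k∈[0..1] ⇒ +0.192682 -0.011038 = +0.181644;  D = +0.173347-0.054272i
d^3_{3,-2}: single k=0 term ⇒ -0.050519;  D = -0.050448-0.002675i
Y_3^{m'}(θ=2.0003,φ=5.3905) and Σ D·Y over m':
  (-0.3031-0.5360i)·(-0.2805+0.1402i)  (+0.0320+0.2004i)·(+0.0749-0.3437i)  (-0.0669+0.3329i)·(-0.0245-0.0304i)  (+0.2769-0.4470i)·(+0.3315+0.0000i)  (-0.3083+0.2392i)·(+0.0245-0.0304i)  (+0.1733-0.0543i)·(+0.0749+0.3437i)  (-0.0504-0.0027i)·(+0.2805+0.1402i)
Y_3^-2(R⁻¹ n̂) = +0.352577+0.020523i

Re=0.3526 Im=0.0205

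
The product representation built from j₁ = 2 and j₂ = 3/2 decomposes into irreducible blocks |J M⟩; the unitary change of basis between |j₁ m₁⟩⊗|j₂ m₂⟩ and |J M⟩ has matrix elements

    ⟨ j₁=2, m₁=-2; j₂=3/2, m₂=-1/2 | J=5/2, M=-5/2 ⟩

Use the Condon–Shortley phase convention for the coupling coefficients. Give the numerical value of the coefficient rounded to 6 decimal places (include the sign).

√[6·1!3!2!/7! · 0!4!1!2!0!5!] = √(576/7)
  +(−1)^1/∏(1,0,3,0,0,2)! = -1/12  (running -1/12)
⟨..|..⟩ = √(576/7)·(-1/12) = -0.755929

−√(4/7) ≈ -0.755929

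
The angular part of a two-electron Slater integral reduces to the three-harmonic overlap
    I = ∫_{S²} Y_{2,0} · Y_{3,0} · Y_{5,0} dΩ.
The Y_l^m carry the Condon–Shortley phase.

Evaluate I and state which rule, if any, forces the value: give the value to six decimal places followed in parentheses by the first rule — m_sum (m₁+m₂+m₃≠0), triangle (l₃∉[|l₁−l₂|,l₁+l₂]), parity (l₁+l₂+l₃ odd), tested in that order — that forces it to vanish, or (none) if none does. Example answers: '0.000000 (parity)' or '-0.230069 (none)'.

0.239615 (none)

Rules hold: Σm=0, L=10 even, 1≤5≤5.
N = 5·7·11 = 385
Δ = 0!·4!·6!/11! = 1/2310
Racah Σ t=0..0: t=0:+1/144 = 1/144
⇒ 3j(2 3 5; 0 0 0)² = 10/231, sgn -1
(m-triple is (0,0,0) — same symbol as above.)
4πI² = N·(3j₀)²·(3jₘ)² = 500/693
I = +1·√(0.721501/4π) = 0.23961470
No selection rule forces the value: the integral is nonzero (none).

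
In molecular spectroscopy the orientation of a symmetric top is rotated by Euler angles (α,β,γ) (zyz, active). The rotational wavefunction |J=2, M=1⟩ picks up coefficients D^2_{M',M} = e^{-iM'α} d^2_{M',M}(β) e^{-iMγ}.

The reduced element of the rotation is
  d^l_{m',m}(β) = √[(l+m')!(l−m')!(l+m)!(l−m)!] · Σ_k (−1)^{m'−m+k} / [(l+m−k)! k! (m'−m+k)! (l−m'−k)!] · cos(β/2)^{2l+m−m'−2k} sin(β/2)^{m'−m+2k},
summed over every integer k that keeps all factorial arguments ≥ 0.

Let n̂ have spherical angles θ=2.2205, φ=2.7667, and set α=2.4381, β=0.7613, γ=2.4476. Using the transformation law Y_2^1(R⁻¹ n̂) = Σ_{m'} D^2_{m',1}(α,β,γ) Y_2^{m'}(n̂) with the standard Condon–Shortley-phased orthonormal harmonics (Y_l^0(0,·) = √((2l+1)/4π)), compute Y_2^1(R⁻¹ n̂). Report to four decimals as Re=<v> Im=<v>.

Need the full column D^2_{m',1} for m'=−2..2 at α=2.4381, β=0.7613, γ=2.4476.
cos(β/2)=0.928423, sin(β/2)=0.371524
d^2_{-2,1}: single k=3 term ⇒ +0.095222;  D = -0.072027+0.062285i
d^2_{-1,1}: k∈[2..3] ⇒ +0.356933 -0.019052 = +0.337881;  D = +0.337866-0.003210i
d^2_{0,1}: k∈[1..2] ⇒ +0.728284 -0.116623 = +0.611661;  D = -0.470183-0.391226i
d^2_{1,1}: k∈[0..1] ⇒ +0.742992 -0.356933 = +0.386059;  D = +0.066574+0.380275i
d^2_{2,1}: single k=0 term ⇒ -0.594641;  D = -0.300704+0.513006i
Y_2^{m'}(θ=2.2205,φ=2.7667) and Σ D·Y over m':
  (-0.0720+0.0623i)·(+0.1792+0.1669i)  (+0.3379-0.0032i)·(+0.3463+0.1363i)  (-0.4702-0.3912i)·(+0.0309+0.0000i)  (+0.0666+0.3803i)·(-0.3463+0.1363i)  (-0.3007+0.5130i)·(+0.1792-0.1669i)
Y_2^1(R⁻¹ n̂) = +0.036468+0.051514i

Re=0.0365 Im=0.0515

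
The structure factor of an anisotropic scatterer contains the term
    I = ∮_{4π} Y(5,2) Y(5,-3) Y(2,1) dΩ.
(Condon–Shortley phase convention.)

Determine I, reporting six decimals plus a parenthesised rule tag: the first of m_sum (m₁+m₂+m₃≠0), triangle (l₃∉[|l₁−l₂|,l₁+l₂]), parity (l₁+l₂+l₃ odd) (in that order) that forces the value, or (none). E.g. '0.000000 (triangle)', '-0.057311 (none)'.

Checks pass: Σm=0; 12 even; l₃=2∈[0,10].
(2·5+1)(2·5+1)(2·2+1) = 605
Δ: 8! 2! 2! / 13! → 1/38610
sum: t=3:−1/2880 t=4:+1/576 t=5:−1/2880 = 1/960
3j²(5 5 2; 0 0 0) = Δ·Π!·Σ² = 10/429  (sign +1)
sum: t=1:−1/10080 t=2:+1/2880 = 1/4032
3j²(5 5 2; 2 -3 1) = Δ·Π!·Σ² = 10/429  (sign -1)
combine: 4πI² = 605·10/429·10/429 = 500/1521
take √, sign -1: I = -0.16173926
No selection rule forces the value: the integral is nonzero (none).

-0.161739 (none)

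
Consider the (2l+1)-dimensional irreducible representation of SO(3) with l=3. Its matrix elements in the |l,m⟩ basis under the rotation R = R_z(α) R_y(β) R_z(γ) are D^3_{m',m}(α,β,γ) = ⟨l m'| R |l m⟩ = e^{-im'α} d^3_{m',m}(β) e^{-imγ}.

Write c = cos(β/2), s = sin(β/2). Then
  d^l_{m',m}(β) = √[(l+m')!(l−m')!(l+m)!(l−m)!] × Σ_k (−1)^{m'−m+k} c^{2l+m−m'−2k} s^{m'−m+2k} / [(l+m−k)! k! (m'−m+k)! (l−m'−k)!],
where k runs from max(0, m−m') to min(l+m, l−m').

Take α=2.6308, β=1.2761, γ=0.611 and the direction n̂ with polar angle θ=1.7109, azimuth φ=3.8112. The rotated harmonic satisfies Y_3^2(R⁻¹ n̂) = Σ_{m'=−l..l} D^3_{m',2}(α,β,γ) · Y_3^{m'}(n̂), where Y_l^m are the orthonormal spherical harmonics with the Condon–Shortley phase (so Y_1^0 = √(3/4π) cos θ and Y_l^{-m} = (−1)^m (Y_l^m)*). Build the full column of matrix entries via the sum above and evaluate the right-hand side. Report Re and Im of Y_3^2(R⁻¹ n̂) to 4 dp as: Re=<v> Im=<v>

Re=0.0497 Im=0.2893

Need the full column D^3_{m',2} for m'=−3..3 at α=2.6308, β=1.2761, γ=0.6110.
cos(β/2)=0.803259, sin(β/2)=0.595630
d^3_{-3,2}: single k=5 term ⇒ +0.147508;  D = +0.136587+0.055701i
d^3_{-2,2}: k∈[4..5] ⇒ +0.406058 -0.044654 = +0.361404;  D = -0.225216-0.282649i
d^3_{-1,2}: k∈[3..4] ⇒ +0.692670 -0.190432 = +0.502239;  D = +0.081005+0.495663i
d^3_{0,2}: k∈[2..3] ⇒ +0.808977 -0.444814 = +0.364163;  D = +0.124459-0.342234i
d^3_{1,2}: k∈[1..2] ⇒ +0.629875 -0.692670 = -0.062796;  D = +0.047572-0.040990i
d^3_{2,2}: k∈[0..1] ⇒ +0.268617 -0.738491 = -0.469875;  D = -0.460470+0.093541i
d^3_{3,2}: single k=0 term ⇒ -0.487899;  D = +0.464586+0.149013i
Y_3^{m'}(θ=1.7109,φ=3.8112) and Σ D·Y over m':
  (+0.1366+0.0557i)·(+0.1718+0.3668i)  (-0.2252-0.2826i)·(-0.0321+0.1362i)  (+0.0810+0.4957i)·(+0.2264-0.1793i)  (+0.1245-0.3422i)·(+0.1513+0.0000i)  (+0.0476-0.0410i)·(-0.2264-0.1793i)  (-0.4605+0.0935i)·(-0.0321-0.1362i)  (+0.4646+0.1490i)·(-0.1718+0.3668i)
Y_3^2(R⁻¹ n̂) = +0.049706+0.289323i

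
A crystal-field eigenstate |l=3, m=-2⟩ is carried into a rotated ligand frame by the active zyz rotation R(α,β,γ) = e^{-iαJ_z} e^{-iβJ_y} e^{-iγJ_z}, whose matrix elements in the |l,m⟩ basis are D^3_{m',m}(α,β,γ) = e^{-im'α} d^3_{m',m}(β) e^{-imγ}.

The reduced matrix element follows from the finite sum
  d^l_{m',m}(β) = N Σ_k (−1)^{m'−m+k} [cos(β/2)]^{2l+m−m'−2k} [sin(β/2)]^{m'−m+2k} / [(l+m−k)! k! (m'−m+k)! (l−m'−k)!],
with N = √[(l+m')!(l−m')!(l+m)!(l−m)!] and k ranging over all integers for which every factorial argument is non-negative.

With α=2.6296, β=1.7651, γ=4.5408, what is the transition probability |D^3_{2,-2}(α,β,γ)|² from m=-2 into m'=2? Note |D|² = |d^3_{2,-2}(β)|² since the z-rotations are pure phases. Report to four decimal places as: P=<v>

Split into d^3_{2,-2}(β=1.7651) × two z-phases.
c=cos(1.765100/2)=0.635184, s=sin(1.765100/2)=0.772361; N=√[120·1·1·120]=120.000000
k∈{0,1} keeps every argument non-negative
  k=0: (−1)^4·120.0000/(24)·0.6352^2·0.7724^4 = +0.717877
  k=1: (−1)^5·120.0000/(120)·0.6352^0·0.7724^6 = -0.212287
d^3_{2,-2}(1.7651) = +0.717877 -0.212287 = +0.505591
|D^3_{2,-2}|² = |d^3_{2,-2}(β)|² = (+0.505591)² = 0.255622 (the z-rotation phases have unit modulus)

P=0.2556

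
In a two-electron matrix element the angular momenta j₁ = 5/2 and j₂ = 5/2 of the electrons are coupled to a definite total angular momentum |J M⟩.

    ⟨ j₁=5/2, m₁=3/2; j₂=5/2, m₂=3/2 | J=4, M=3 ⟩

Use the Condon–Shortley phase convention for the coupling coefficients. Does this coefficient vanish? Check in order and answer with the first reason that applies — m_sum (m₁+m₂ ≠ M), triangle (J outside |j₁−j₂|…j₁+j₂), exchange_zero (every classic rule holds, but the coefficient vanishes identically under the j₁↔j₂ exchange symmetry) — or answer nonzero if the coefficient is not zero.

m-sum: m₁+m₂ = 3/2+3/2 = 3, M = 3  ✓
triangle: |j₁−j₂| = 0 ≤ J = 4 ≤ j₁+j₂ = 5  ✓
exchange: j₁=j₂ and m₁=m₂, and (−1)^(j₁+j₂−J) = (−1)^1 = −1 forces ⟨j₁m₁;j₂m₂|JM⟩ = −⟨j₂m₂;j₁m₁|JM⟩ = −⟨j₁m₁;j₂m₂|JM⟩ ⇒ the coefficient vanishes identically
Racah sum check: Σ_k collapses to 0 ⇒ CG = 0

exchange_zero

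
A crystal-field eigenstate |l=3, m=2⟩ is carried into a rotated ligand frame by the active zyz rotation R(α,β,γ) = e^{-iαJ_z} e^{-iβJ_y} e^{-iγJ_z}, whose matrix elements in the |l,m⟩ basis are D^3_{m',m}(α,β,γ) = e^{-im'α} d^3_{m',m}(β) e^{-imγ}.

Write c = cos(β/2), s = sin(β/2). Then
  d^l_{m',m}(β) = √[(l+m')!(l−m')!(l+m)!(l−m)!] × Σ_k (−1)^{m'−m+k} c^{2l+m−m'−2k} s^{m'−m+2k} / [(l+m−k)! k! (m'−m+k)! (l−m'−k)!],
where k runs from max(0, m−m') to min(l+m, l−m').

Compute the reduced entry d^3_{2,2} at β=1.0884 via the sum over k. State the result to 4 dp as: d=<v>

d=-0.3259

d^3_{2,2}(β=1.0884) via the finite sum:
c=cos(1.088400/2)=0.855542, s=sin(1.088400/2)=0.517734; N=√[120·1·120·1]=120.000000
Admissible k: 0..1 (factorial args all ≥0)
  k=0: (−1)^0·120.0000/(120)·0.8555^6·0.5177^0 = +0.392146
  k=1: (−1)^1·120.0000/(24)·0.8555^4·0.5177^2 = -0.718039
d^3_{2,2}(1.0884) = +0.392146 -0.718039 = -0.325893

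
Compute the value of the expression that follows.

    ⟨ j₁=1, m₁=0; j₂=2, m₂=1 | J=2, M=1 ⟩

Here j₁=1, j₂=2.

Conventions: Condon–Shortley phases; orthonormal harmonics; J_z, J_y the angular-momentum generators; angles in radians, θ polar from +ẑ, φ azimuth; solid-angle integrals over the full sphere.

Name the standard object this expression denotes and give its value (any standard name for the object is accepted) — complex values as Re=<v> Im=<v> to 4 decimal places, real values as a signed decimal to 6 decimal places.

Clebsch–Gordan coefficient, −√(1/6) ≈ -0.408248

This is a Clebsch–Gordan (vector-coupling) coefficient.
√[5·1!1!3!/6! · 1!1!3!1!3!1!] = √(3/2)
  +(−1)^0/∏(0,1,1,3,0,0)! = 1/6  (running 1/6)
  +(−1)^1/∏(1,0,0,2,1,1)! = -1/2  (running -1/3)
⟨..|..⟩ = √(3/2)·(-1/3) = -0.408248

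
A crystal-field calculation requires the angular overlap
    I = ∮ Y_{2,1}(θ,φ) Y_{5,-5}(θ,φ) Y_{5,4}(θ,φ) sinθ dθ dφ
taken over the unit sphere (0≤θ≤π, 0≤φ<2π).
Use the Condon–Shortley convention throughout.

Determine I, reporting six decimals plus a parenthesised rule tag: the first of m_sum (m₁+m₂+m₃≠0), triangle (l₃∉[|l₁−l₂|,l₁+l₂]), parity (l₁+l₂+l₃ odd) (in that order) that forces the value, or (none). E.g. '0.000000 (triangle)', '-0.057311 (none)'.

Rules hold: Σm=0, L=12 even, 3≤5≤7.
N = 5·11·11 = 605
Δ = 2!·2!·8!/13! = 1/38610
Racah Σ t=0..2: t=0:+1/2880 t=1:−1/576 t=2:+1/2880 = -1/960
⇒ 3j(2 5 5; 0 0 0)² = 10/429, sgn +1
Racah Σ t=0..0: t=0:+1/80640 = 1/80640
⇒ 3j(2 5 5; 1 -5 4)² = 9/286, sgn -1
4πI² = N·(3j₀)²·(3jₘ)² = 75/169
I = -1·√(0.443787/4π) = -0.18792404
No selection rule forces the value: the integral is nonzero (none).

-0.187924 (none)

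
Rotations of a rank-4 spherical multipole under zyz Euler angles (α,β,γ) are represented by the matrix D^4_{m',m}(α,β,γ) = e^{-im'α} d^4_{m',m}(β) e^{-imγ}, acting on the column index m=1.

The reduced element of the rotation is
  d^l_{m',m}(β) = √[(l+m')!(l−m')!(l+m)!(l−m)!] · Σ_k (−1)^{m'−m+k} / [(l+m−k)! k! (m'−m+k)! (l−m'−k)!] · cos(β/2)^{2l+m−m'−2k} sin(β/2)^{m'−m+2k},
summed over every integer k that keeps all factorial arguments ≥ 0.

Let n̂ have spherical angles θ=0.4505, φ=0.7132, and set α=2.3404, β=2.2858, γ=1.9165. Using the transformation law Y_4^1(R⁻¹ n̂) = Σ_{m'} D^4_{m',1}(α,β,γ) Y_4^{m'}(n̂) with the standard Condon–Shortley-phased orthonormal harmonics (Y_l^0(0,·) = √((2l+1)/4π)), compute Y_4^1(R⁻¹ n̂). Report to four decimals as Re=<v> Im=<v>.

Need the full column D^4_{m',1} for m'=−4..4 at α=2.3404, β=2.2858, γ=1.9165.
cos(β/2)=0.414958, sin(β/2)=0.909841
d^4_{-4,1}: single k=5 term ⇒ +0.333374;  D = +0.132544+0.305893i
d^4_{-3,1}: k∈[4..5] ⇒ +0.268779 -0.775301 = -0.506521;  D = -0.193656+0.468040i
d^4_{-2,1}: k∈[3..5] ⇒ +0.131048 -0.945028 +0.908652 = +0.094672;  D = -0.088013+0.034878i
d^4_{-1,1}: k∈[2..5] ⇒ +0.042262 -0.609534 +1.465180 -0.469594 = +0.428314;  D = +0.390405+0.176174i
d^4_{0,1}: k∈[1..4] ⇒ +0.008620 -0.248646 +1.195376 -0.957803 = -0.002453;  D = +0.000831+0.002308i
d^4_{1,1}: k∈[0..3] ⇒ +0.000879 -0.063394 +0.609534 -0.976787 = -0.429767;  D = +0.189055-0.385951i
d^4_{2,1}: k∈[0..2] ⇒ -0.008178 +0.196572 -0.630019 = -0.441624;  D = -0.420016+0.136451i
d^4_{3,1}: k∈[0..1] ⇒ +0.033545 -0.268779 = -0.235235;  D = +0.207878+0.110101i
d^4_{4,1}: single k=0 term ⇒ -0.069344;  D = -0.019332-0.066595i
Y_4^{m'}(θ=0.4505,φ=0.7132) and Σ D·Y over m':
  (+0.1325+0.3059i)·(-0.0152-0.0045i)  (-0.1937+0.4680i)·(-0.0501-0.0784i)  (-0.0880+0.0349i)·(+0.0426-0.2933i)  (+0.3904+0.1762i)·(+0.3749-0.3243i)  (+0.0008+0.0023i)·(+0.1771+0.0000i)  (+0.1891-0.3860i)·(-0.3749-0.3243i)  (-0.4200+0.1365i)·(+0.0426+0.2933i)  (+0.2079+0.1101i)·(+0.0501-0.0784i)  (-0.0193-0.0666i)·(-0.0152+0.0045i)
Y_4^1(R⁻¹ n̂) = +0.021529-0.090236i

Re=0.0215 Im=-0.0902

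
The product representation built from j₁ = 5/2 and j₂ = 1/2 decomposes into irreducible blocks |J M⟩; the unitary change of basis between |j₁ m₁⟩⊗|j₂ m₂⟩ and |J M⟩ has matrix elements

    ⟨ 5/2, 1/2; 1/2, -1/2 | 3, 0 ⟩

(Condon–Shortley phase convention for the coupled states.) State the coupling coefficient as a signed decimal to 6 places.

+√(1/2) ≈ +0.707107

√[7·0!5!1!/7! · 3!2!0!1!3!3!] = √(72)
  +(−1)^0/∏(0,0,2,0,3,1)! = 1/12  (running 1/12)
⟨..|..⟩ = √(72)·(1/12) = +0.707107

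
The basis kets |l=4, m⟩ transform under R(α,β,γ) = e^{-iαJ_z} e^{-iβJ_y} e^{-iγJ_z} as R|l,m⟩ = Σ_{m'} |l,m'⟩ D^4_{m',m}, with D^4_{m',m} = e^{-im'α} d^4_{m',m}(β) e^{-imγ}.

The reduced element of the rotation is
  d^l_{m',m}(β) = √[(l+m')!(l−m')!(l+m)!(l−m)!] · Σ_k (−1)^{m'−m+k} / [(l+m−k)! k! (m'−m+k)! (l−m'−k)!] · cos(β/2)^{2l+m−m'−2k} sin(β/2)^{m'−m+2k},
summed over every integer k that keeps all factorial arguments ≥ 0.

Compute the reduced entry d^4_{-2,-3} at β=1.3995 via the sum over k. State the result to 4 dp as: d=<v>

d^4_{-2,-3}(β=1.3995) via the finite sum:
With c≡cos(β/2)=0.765003 and s≡sin(β/2)=0.644026, N=[2·720·1·5040]^{1/2}=2693.993318
The bounds max(0,m−m')=0 and min(l+m,l−m')=1 give 2 terms
  k=0: (−1)^1·2693.9933/(720)·0.7650^7·0.6440^1 = -0.369497
  k=1: (−1)^2·2693.9933/(240)·0.7650^5·0.6440^3 = +0.785620
d^4_{-2,-3}(1.3995) = -0.369497 +0.785620 = +0.416124

d=0.4161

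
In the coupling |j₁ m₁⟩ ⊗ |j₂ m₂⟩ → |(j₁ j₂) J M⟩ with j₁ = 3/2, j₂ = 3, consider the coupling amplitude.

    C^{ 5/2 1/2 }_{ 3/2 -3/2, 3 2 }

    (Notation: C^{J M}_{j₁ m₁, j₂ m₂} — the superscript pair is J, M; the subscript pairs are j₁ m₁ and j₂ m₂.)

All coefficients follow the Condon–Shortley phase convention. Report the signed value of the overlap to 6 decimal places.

+√(3/7) ≈ +0.654654

triangle: 2!·1!·4!/8! = 48/40320
(j±m)!: 0!·3!·5!·1!·3!·2! = 8640
prefactor² = (2J+1)·Δ·N² = 432/7
  k=2: +1/(2!·0!·1!·3!·0!·1!) = 1/12
Σ = 1/12  ⇒  CG² = 432/7·(1/12)² = 3/7
CG = +√(3/7) = +0.654654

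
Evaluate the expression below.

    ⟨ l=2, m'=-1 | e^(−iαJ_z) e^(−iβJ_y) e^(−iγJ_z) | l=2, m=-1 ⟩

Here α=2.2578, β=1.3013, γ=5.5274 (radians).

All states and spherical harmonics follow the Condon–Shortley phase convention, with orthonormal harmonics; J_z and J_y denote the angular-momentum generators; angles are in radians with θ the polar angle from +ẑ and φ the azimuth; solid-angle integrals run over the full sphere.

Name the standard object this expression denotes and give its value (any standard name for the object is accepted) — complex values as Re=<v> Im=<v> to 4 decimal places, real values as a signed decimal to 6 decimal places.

This is a Wigner D-matrix element — the rotation-matrix element ⟨l m'| R(α,β,γ) |l m⟩ in the angular-momentum basis.
Split into d^2_{-1,-1}(β=1.3013) × two z-phases.
Half-angle: c=0.795690, s=0.605704. N=√(1·6·1·6)=6.000000
Admissible k: 0..1 (factorial args all ≥0)
  k=0: (−1)^0·6.0000/(6)·0.7957^4·0.6057^0 = +0.400845
  k=1: (−1)^1·6.0000/(2)·0.7957^2·0.6057^2 = -0.696835
d^2_{-1,-1}(1.3013) = +0.400845 -0.696835 = -0.295990
D = (-0.634223+0.773150i)·(-0.295990)·(+0.727733-0.685860i) = -0.020343-0.295290i

Wigner D-matrix element, Re=-0.0203 Im=-0.2953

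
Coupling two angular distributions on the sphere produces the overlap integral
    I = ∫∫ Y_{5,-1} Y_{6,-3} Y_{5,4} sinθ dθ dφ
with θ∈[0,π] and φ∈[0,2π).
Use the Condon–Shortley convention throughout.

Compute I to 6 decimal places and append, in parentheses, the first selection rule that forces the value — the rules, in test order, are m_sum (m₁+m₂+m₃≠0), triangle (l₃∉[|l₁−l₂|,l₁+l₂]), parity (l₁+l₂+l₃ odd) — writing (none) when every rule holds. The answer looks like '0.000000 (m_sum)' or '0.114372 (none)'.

Rules hold: Σm=0, L=16 even, 1≤5≤11.
N = 11·13·11 = 1573
Δ = 6!·4!·6!/17! = 1/28588560
Racah Σ t=1..5: t=1:−1/345600 t=2:+1/13824 t=3:−1/5184 t=4:+1/13824 t=5:−1/345600 = -7/129600
⇒ 3j(5 6 5; 0 0 0)² = 80/7293, sgn +1
Racah Σ t=2..3: t=2:+1/138240 t=3:−1/155520 = 1/1244160
⇒ 3j(5 6 5; -1 -3 4)² = 3/9724, sgn -1
4πI² = N·(3j₀)²·(3jₘ)² = 20/3757
I = -1·√(0.0053234/4π) = -0.02058209
No selection rule forces the value: the integral is nonzero (none).

-0.020582 (none)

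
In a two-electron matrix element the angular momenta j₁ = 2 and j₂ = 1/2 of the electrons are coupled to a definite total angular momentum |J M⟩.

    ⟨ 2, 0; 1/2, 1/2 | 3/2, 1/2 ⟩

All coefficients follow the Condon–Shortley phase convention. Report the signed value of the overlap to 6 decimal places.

-0.632456  (= −√(2/5))

√[4·1!3!0!/5! · 2!2!1!0!2!1!] = √(8/5)
  +(−1)^1/∏(1,0,1,0,2,0)! = -1/2  (running -1/2)
⟨..|..⟩ = √(8/5)·(-1/2) = -0.632456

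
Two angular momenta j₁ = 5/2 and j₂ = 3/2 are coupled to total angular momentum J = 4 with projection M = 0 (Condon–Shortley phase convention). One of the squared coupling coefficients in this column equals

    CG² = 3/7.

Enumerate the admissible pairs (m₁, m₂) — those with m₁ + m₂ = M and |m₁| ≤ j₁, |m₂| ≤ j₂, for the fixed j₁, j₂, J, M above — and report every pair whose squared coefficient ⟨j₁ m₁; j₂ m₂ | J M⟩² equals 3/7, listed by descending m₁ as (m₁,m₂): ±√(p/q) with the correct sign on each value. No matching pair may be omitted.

Admissible pairs with m₁+m₂ = M = 0: (-3/2,3/2), (-1/2,1/2), (1/2,-1/2), (3/2,-3/2)
  (m₁,m₂)=(3/2,-3/2): CG² = 1/14, CG = +√(1/14)
  (m₁,m₂)=(1/2,-1/2): CG² = 3/7, CG = +√(3/7)   ← matches the target
  (m₁,m₂)=(-1/2,1/2): CG² = 3/7, CG = +√(3/7)   ← matches the target
  (m₁,m₂)=(-3/2,3/2): CG² = 1/14, CG = +√(1/14)
Pairs with CG² = 3/7: (1/2,-1/2): +√(3/7); (-1/2,1/2): +√(3/7)

(1/2,-1/2): +√(3/7); (-1/2,1/2): +√(3/7)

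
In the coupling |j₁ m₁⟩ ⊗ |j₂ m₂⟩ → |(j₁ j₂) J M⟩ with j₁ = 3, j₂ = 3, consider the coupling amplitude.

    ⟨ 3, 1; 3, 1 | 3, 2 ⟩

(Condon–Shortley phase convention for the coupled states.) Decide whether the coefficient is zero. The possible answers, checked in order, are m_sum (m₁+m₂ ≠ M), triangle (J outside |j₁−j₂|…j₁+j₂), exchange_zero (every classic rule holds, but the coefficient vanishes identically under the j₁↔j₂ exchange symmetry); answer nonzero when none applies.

exchange_zero

m-sum: m₁+m₂ = 1+1 = 2, M = 2  ✓
triangle: |j₁−j₂| = 0 ≤ J = 3 ≤ j₁+j₂ = 6  ✓
exchange: j₁=j₂ and m₁=m₂, and (−1)^(j₁+j₂−J) = (−1)^3 = −1 forces ⟨j₁m₁;j₂m₂|JM⟩ = −⟨j₂m₂;j₁m₁|JM⟩ = −⟨j₁m₁;j₂m₂|JM⟩ ⇒ the coefficient vanishes identically
Racah sum check: Σ_k collapses to 0 ⇒ CG = 0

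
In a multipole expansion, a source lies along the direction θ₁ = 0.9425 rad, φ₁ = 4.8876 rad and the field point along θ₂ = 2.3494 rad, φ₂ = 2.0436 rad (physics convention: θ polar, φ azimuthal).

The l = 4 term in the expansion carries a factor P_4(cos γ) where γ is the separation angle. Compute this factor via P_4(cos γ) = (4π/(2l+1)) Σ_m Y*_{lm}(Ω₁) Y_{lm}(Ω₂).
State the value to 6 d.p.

Term-by-term m-sum for l=4 (normalisation 4π/9 = 1.396263):
  m=-4: (0.144899, 0.122256) × (-0.035799, -0.107875) = (0.008001, -0.020008)  (running Σ = (0.008001, -0.020008))
  m=-3: (-0.195473, 0.336984) × (-0.313466, -0.048141) = (0.077497, -0.096223)  (running Σ = (0.085498, -0.116230))
  m=-2: (-0.291670, -0.106608) × (-0.243331, 0.337131) = (0.106913, -0.072390)  (running Σ = (0.192411, -0.188620))
  m=-1: (-0.022811, 0.128859) × (0.048732, 0.095272) = (-0.013388, 0.004106)  (running Σ = (0.179023, -0.184514))
  m=0: (-0.337125, -0.000000) × (-0.347226, 0.000000) = (0.117058, 0.000000)  (running Σ = (0.296081, -0.184514))
  m=1: (0.022811, 0.128859) × (-0.048732, 0.095272) = (-0.013388, -0.004106)  (running Σ = (0.282693, -0.188620))
  m=2: (-0.291670, 0.106608) × (-0.243331, -0.337131) = (0.106913, 0.072390)  (running Σ = (0.389606, -0.116230))
  m=3: (0.195473, 0.336984) × (0.313466, -0.048141) = (0.077497, 0.096223)  (running Σ = (0.467103, -0.020008))
  m=4: (0.144899, -0.122256) × (-0.035799, 0.107875) = (0.008001, 0.020008)  (running Σ = (0.475104, 0.000000))
Accumulated sum (0.475104, 0.000000); after 4π/(2l+1) scaling, (0.663370, 0.000000) ⇒ P_4 = 0.663370

0.663370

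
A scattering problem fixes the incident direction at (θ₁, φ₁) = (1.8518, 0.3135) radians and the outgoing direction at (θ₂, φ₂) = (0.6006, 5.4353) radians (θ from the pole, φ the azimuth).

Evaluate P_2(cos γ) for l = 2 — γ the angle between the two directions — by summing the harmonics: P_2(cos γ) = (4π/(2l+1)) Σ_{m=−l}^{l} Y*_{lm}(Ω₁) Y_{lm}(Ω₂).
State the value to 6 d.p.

-0.499760

Summing Y*_{l m}(θ₁,φ₁)·Y_{l m}(θ₂,φ₂) over m ∈ [−2, 2]; prefactor 4π/(2·2+1) = 2.513274:
  term(m=-2) = -0.030048+0.032127i   from Y*(Ω₁)=+0.288745+0.209204i, Y(Ω₂)=-0.015378+0.122406i
  term(m=-1) = -0.029513-0.068014i   from Y*(Ω₁)=-0.195807-0.063479i, Y(Ω₂)=+0.238291+0.270101i
  term(m=+0) = -0.079725-0.000000i   from Y*(Ω₁)=-0.242625-0.000000i, Y(Ω₂)=+0.328593+0.000000i
  term(m=+1) = -0.029513+0.068014i   from Y*(Ω₁)=+0.195807-0.063479i, Y(Ω₂)=-0.238291+0.270101i
  term(m=+2) = -0.030048-0.032127i   from Y*(Ω₁)=+0.288745-0.209204i, Y(Ω₂)=-0.015378-0.122406i
Accumulated sum -0.198848+0.000000i; after 4π/(2l+1) scaling, -0.499760+0.000000i ⇒ P_2 = -0.499760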